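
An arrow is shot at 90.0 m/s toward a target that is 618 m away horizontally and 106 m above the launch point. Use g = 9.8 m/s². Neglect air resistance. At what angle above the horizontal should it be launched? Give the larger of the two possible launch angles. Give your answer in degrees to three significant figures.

62.4°

Trajectory: y = x tanθ − g x² (1 + tan²θ)/(2v₀²). With x = 618, y = 106, v₀ = 90.0, g = 9.80:
231.0 tan²θ − 618 tanθ + (337.0) = 0.
tanθ = [618 ± √(618² − 4 × 231.0 × (337.0))] / (2 × 231.0) = (618 ± 265.4) / 462.1, giving tanθ = 0.7630 or 1.912.
θ = 37.35° or 62.39°; the larger is 62.39°.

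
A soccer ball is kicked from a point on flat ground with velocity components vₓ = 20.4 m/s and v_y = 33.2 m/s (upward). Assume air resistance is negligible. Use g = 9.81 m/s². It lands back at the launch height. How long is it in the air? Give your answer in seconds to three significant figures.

6.77 s

Time of flight on level ground: T = 2 v_y0 / g = 2 × 33.20 / 9.81 = 6.769 s.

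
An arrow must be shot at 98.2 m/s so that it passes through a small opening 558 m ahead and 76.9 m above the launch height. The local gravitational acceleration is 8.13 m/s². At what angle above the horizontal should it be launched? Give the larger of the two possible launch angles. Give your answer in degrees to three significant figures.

75.4°

Trajectory: y = x tanθ − g x² (1 + tan²θ)/(2v₀²). With x = 558, y = 76.9, v₀ = 98.2, g = 8.13:
131.3 tan²θ − 558 tanθ + (208.2) = 0.
tanθ = [558 ± √(558² − 4 × 131.3 × (208.2))] / (2 × 131.3) = (558 ± 449.5) / 262.5, giving tanθ = 0.4132 or 3.838.
θ = 22.45° or 75.40°; the larger is 75.40°.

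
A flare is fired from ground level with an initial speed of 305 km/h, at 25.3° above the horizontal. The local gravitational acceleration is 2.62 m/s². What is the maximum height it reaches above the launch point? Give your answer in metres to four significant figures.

250.2 m

Convert: 305 km/h = 305/3.6 = 84.72 m/s.
Resolve: vₓ = 84.72 cos 25.3° = 76.60 m/s and v_y0 = 84.72 sin 25.3° = 36.21 m/s.
Maximum height: H = v_y0² / (2g) = 36.21² / (2 × 2.62) = 250.2 m.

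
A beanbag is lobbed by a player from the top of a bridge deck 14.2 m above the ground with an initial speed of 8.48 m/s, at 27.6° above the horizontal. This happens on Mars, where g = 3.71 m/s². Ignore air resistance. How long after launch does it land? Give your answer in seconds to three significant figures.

vₓ = 8.480 cos 27.6° = 7.515 m/s; v_y0 = 8.480 sin 27.6° = 3.929 m/s.
The projectile lands when y = 14.2 + (3.929) t − ½·3.71·t² = 0. Positive root: t = (3.929 + √(3.929² + 2·3.71·14.2)) / 3.71 = (3.929 + 10.99) / 3.71 = 4.021 s.

4.02 s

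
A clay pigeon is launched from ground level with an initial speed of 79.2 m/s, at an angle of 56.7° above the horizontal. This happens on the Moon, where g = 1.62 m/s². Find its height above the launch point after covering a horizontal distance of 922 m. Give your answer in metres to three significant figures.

1040 m

Resolve: vₓ = 79.20 cos 56.7° = 43.48 m/s and v_y0 = 79.20 sin 56.7° = 66.20 m/s.
Time to reach x = 922 m: t = x/vₓ = 922/43.48 = 21.20 s.
Height: y = v_y0 t − ½ g t² = 66.20 × 21.20 − 0.8100 × 21.20² = 1404 − 364.2 = 1039 m.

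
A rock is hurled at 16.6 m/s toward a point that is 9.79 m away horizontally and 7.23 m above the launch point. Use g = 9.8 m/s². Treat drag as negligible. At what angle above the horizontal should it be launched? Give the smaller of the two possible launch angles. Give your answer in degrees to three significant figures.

Trajectory: y = x tanθ − g x² (1 + tan²θ)/(2v₀²). With x = 9.79, y = 7.23, v₀ = 16.6, g = 9.80:
1.704 tan²θ − 9.79 tanθ + (8.934) = 0.
tanθ = [9.79 ± √(9.79² − 4 × 1.704 × (8.934))] / (2 × 1.704) = (9.79 ± 5.911) / 3.409, giving tanθ = 1.138 or 4.606.
θ = 48.69° or 77.75°; the smaller is 48.69°.

48.7°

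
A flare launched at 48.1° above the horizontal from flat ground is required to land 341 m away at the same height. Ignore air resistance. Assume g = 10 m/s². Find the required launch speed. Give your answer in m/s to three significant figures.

58.6 m/s

From R = (v₀² / g) sin 2θ: v₀ = √(gR / sin 2θ).
v₀ = √(10.0 × 341 / sin 96.20°) = √(3410 / 0.9942) = √3430.1 = 58.57 m/s.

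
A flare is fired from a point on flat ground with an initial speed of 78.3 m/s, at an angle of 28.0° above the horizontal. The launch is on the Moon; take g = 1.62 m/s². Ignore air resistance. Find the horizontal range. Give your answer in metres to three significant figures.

3140 m

Horizontal component vₓ = 78.30 cos 28.0° = 69.13 m/s; vertical v_y0 = 78.30 sin 28.0° = 36.76 m/s.
Flight time T = 2 v_y0 / g = 45.38 s.
Horizontal distance R = vₓ T = 69.13 × 45.38 = 3137 m.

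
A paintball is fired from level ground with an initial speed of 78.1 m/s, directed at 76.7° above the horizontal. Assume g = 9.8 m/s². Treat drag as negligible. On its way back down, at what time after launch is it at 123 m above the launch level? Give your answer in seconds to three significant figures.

vₓ = 78.10 cos 76.7° = 17.97 m/s; v_y0 = 78.10 sin 76.7° = 76.01 m/s.
Height y(t) = 76.01 t − 4.900 t² = 123 gives 4.900 t² − 76.01 t + 123 = 0.
Quadratic formula: t = (76.01 ± √3366.0) / 9.80 = (76.01 ± 58.02) / 9.80 → t = 1.836 s or 13.68 s.
The descending-branch root is 13.68 s.

13.7 s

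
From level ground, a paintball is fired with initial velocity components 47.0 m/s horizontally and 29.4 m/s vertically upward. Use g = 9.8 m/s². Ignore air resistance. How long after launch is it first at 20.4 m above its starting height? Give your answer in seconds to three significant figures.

Set y = v_y0 t − ½ g t² = 20.4: 4.900 t² − 29.40 t + 20.4 = 0.
Quadratic formula: t = (29.40 ± √464.52) / 9.80 = (29.40 ± 21.55) / 9.80 → t = 0.8007 s or 5.199 s.
The first (ascending) time is 0.8007 s.

0.801 s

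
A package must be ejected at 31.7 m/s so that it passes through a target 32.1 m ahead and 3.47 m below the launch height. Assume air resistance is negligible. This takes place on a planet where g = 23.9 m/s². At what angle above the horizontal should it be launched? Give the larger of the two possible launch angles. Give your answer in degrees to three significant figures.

66.6°

Trajectory: y = x tanθ − g x² (1 + tan²θ)/(2v₀²). With x = 32.1, y = −3.47, v₀ = 31.7, g = 23.9:
12.25 tan²θ − 32.1 tanθ + (8.783) = 0.
tanθ = [32.1 ± √(32.1² − 4 × 12.25 × (8.783))] / (2 × 12.25) = (32.1 ± 24.49) / 24.51, giving tanθ = 0.3104 or 2.309.
θ = 17.24° or 66.59°; the larger is 66.59°.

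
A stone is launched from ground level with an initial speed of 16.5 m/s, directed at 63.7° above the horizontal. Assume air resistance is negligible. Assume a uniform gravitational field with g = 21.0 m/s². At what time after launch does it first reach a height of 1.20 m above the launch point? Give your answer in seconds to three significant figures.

Horizontal component vₓ = 16.50 cos 63.7° = 7.311 m/s; vertical v_y0 = 16.50 sin 63.7° = 14.79 m/s.
Set y = v_y0 t − ½ g t² = 1.20: 10.50 t² − 14.79 t + 1.20 = 0.
Quadratic formula: t = (14.79 ± √168.40) / 21.0 = (14.79 ± 12.98) / 21.0 → t = 0.08643 s or 1.322 s.
The first (ascending) time is 0.08643 s.

0.0864 s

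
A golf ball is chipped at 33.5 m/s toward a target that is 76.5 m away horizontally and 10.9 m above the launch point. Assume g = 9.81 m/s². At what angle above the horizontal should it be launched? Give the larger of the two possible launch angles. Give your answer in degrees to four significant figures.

Trajectory: y = x tanθ − g x² (1 + tan²θ)/(2v₀²). With x = 76.5, y = 10.9, v₀ = 33.5, g = 9.81:
25.58 tan²θ − 76.5 tanθ + (36.48) = 0.
tanθ = [76.5 ± √(76.5² − 4 × 25.58 × (36.48))] / (2 × 25.58) = (76.5 ± 46.04) / 51.16, giving tanθ = 0.5954 or 2.395.
θ = 30.77° or 67.34°; the larger is 67.34°.

67.34°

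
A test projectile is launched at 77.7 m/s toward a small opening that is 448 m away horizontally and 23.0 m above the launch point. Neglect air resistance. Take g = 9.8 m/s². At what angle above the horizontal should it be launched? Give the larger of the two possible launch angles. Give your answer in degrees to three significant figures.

66.0°

Trajectory: y = x tanθ − g x² (1 + tan²θ)/(2v₀²). With x = 448, y = 23.0, v₀ = 77.7, g = 9.80:
162.9 tan²θ − 448 tanθ + (185.9) = 0.
tanθ = [448 ± √(448² − 4 × 162.9 × (185.9))] / (2 × 162.9) = (448 ± 282.1) / 325.8, giving tanθ = 0.5092 or 2.241.
θ = 26.99° or 65.95°; the larger is 65.95°.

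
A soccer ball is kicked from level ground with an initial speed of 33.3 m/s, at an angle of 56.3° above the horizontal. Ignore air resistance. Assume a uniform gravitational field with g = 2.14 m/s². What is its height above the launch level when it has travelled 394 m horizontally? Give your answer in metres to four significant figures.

vₓ = 33.30 cos 56.3° = 18.48 m/s; v_y0 = 33.30 sin 56.3° = 27.70 m/s.
x = vₓ t ⇒ t = 394/18.48 = 21.32 s.
Height: y = v_y0 t − ½ g t² = 27.70 × 21.32 − 1.070 × 21.32² = 590.8 − 486.6 = 104.2 m.

104.2 m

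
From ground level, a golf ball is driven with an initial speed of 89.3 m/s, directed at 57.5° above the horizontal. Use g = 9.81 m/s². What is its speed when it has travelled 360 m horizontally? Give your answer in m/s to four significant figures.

Horizontal component vₓ = 89.30 cos 57.5° = 47.98 m/s; vertical v_y0 = 89.30 sin 57.5° = 75.31 m/s.
At x = 360 m, t = x/vₓ = 360/47.98 = 7.503 s.
Vertical velocity there: v_y = v_y0 − g t = 75.31 − 9.81 × 7.503 = 1.710 m/s.
Speed: √(vₓ² + v_y²) = √(47.98² + 1.710²) = 48.01 m/s.

48.01 m/s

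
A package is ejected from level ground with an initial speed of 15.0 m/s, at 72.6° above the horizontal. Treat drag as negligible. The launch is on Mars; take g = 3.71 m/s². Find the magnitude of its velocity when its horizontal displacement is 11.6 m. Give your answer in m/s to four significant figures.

6.511 m/s

Horizontal component vₓ = 15.00 cos 72.6° = 4.486 m/s; vertical v_y0 = 15.00 sin 72.6° = 14.31 m/s.
Time to reach x = 11.6 m: t = x/vₓ = 11.6/4.486 = 2.586 s.
Vertical velocity there: v_y = v_y0 − g t = 14.31 − 3.71 × 2.586 = 4.719 m/s.
Speed: √(vₓ² + v_y²) = √(4.486² + 4.719²) = 6.511 m/s.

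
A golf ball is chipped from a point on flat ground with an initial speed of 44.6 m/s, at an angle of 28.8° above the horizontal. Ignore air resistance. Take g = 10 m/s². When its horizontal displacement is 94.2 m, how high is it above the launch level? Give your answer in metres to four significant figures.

Resolve: vₓ = 44.60 cos 28.8° = 39.08 m/s and v_y0 = 44.60 sin 28.8° = 21.49 m/s.
At x = 94.2 m, t = x/vₓ = 94.2/39.08 = 2.410 s.
Height: y = v_y0 t − ½ g t² = 21.49 × 2.410 − 5.000 × 2.410² = 51.79 − 29.05 = 22.74 m.

22.74 m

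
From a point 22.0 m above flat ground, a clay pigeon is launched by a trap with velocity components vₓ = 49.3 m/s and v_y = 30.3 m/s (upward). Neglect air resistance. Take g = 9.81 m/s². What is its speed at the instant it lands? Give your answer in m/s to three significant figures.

With up positive and y = 0 at the ground: y(t) = 22.0 + (30.30) t − 4.905 t². Setting y = 0 and taking the positive root: t = [30.30 + √(30.30² + 2·9.81·22.0)] / 9.81 = (30.30 + 36.74) / 9.81 = 6.834 s.
Vertical velocity at impact: v_y = v_y0 − g t = 30.30 − 9.81 × 6.834 = −36.74 m/s.
Speed: |v| = √(vₓ² + v_y²) = √(49.30² + 36.74²) = 61.48 m/s.

61.5 m/s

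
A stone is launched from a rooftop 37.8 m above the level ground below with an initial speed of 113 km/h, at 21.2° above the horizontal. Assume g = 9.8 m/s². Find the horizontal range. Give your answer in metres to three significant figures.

Convert: 113 km/h = 113/3.6 = 31.39 m/s.
Horizontal component vₓ = 31.39 cos 21.2° = 29.26 m/s; vertical v_y0 = 31.39 sin 21.2° = 11.35 m/s.
With up positive and y = 0 at the ground: y(t) = 37.8 + (11.35) t − 4.900 t². Setting y = 0 and taking the positive root: t = [11.35 + √(11.35² + 2·9.80·37.8)] / 9.80 = (11.35 + 29.49) / 9.80 = 4.168 s.
Horizontal distance: R = vₓ t = 29.26 × 4.168 = 122.0 m.

122 m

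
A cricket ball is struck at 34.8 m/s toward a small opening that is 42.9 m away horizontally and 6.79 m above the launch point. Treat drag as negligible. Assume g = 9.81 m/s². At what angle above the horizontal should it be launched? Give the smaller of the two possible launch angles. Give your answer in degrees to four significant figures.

19.48°

Trajectory: y = x tanθ − g x² (1 + tan²θ)/(2v₀²). With x = 42.9, y = 6.79, v₀ = 34.8, g = 9.81:
7.454 tan²θ − 42.9 tanθ + (14.24) = 0.
tanθ = [42.9 ± √(42.9² − 4 × 7.454 × (14.24))] / (2 × 7.454) = (42.9 ± 37.63) / 14.91, giving tanθ = 0.3538 or 5.401.
θ = 19.48° or 79.51°; the smaller is 19.48°.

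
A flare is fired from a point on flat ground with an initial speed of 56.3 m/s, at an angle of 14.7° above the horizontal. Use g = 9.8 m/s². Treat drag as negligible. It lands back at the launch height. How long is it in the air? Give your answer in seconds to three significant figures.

2.92 s

Horizontal component vₓ = 56.30 cos 14.7° = 54.46 m/s; vertical v_y0 = 56.30 sin 14.7° = 14.29 m/s.
Landing at launch height ⇒ T = 2 v_y0 / g = 2 × 14.29 / 9.80 = 2.916 s.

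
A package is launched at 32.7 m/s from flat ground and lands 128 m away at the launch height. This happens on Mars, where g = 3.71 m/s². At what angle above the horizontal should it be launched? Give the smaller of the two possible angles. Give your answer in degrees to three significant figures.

13.2°

R = v₀² sin 2θ / g gives sin 2θ = gR/v₀² = 3.71·128/32.7² = 0.4441.
2θ = 26.37° or 180° − 26.37° = 153.6°, so θ = 13.18° or 76.82°.
The smaller angle is 13.18°.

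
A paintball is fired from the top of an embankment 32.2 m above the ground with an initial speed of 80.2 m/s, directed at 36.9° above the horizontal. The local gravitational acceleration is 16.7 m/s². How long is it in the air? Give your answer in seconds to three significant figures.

6.37 s

vₓ = 80.20 cos 36.9° = 64.13 m/s; v_y0 = 80.20 sin 36.9° = 48.15 m/s.
Vertical motion (up positive, ground at y = 0): 8.350 t² − (48.15) t − 32.2 = 0, so t = (48.15 + √(48.15² + 2·16.7·32.2)) / 16.7 = (48.15 + 58.26) / 16.7 = 6.372 s.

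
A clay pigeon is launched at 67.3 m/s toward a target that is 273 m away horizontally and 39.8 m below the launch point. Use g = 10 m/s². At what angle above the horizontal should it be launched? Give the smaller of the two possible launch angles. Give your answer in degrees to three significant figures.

9.29°

Trajectory: y = x tanθ − g x² (1 + tan²θ)/(2v₀²). With x = 273, y = −39.8, v₀ = 67.3, g = 10.0:
82.27 tan²θ − 273 tanθ + (42.47) = 0.
tanθ = [273 ± √(273² − 4 × 82.27 × (42.47))] / (2 × 82.27) = (273 ± 246.1) / 164.5, giving tanθ = 0.1637 or 3.155.
θ = 9.294° or 72.41°; the smaller is 9.294°.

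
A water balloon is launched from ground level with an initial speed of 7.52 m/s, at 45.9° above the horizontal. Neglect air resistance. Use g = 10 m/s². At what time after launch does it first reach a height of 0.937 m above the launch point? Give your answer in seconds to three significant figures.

0.217 s

Components: vₓ = 7.520 cos 45.9° = 5.233 m/s, v_y0 = 7.520 sin 45.9° = 5.400 m/s.
Set y = v_y0 t − ½ g t² = 0.937: 5.000 t² − 5.400 t + 0.937 = 0.
Quadratic formula: t = (5.400 ± √10.423) / 10.0 = (5.400 ± 3.229) / 10.0 → t = 0.2172 s or 0.8629 s.
The first (ascending) time is 0.2172 s.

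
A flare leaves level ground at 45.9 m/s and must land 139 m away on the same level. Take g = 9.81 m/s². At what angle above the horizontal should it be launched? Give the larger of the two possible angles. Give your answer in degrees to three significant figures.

Level-ground range R = v₀² sin(2θ)/g ⇒ sin(2θ) = gR/v₀² = 9.81 × 139 / 45.9² = 0.6472.
2θ = 40.33° or 180° − 40.33° = 139.7°, so θ = 20.17° or 69.83°.
The larger angle is 69.83°.

69.8°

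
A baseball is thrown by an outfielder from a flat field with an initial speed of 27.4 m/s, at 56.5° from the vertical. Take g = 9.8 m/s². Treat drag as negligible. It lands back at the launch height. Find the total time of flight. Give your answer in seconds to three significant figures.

3.09 s

Resolve: vₓ = 27.40 sin 56.5° = 22.85 m/s and v_y0 = 27.40 cos 56.5° = 15.12 m/s.
Landing at launch height ⇒ T = 2 v_y0 / g = 2 × 15.12 / 9.80 = 3.086 s.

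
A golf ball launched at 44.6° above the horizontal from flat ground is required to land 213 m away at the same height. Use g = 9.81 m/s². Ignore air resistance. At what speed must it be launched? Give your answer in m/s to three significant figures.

45.7 m/s

Level-ground range: R = v₀² sin(2θ)/g, so v₀ = √(gR / sin 2θ).
v₀ = √(9.81 × 213 / sin 89.20°) = √(2090 / 0.9999) = √2089.7 = 45.71 m/s.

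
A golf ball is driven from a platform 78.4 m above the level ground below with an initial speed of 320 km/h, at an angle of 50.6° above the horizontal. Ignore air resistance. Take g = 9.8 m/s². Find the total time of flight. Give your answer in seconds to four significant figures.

15.08 s

Convert: 320 km/h = 320/3.6 = 88.89 m/s.
Components: vₓ = 88.89 cos 50.6° = 56.42 m/s, v_y0 = 88.89 sin 50.6° = 68.69 m/s.
The projectile lands when y = 78.4 + (68.69) t − ½·9.80·t² = 0. Positive root: t = (68.69 + √(68.69² + 2·9.80·78.4)) / 9.80 = (68.69 + 79.09) / 9.80 = 15.08 s.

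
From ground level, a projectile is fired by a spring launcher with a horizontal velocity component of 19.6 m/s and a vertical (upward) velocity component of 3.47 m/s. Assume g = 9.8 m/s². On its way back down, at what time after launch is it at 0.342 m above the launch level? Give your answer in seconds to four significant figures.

Height y(t) = 3.470 t − 4.900 t² = 0.342 gives 4.900 t² − 3.470 t + 0.342 = 0.
Quadratic formula: t = (3.470 ± √5.3377) / 9.80 = (3.470 ± 2.310) / 9.80 → t = 0.1183 s or 0.5898 s.
The descending-branch root is 0.5898 s.

0.5898 s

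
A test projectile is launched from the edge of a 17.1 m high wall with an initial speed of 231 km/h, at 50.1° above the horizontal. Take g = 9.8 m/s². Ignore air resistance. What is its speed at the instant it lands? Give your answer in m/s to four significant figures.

Convert: 231 km/h = 231/3.6 = 64.17 m/s.
vₓ = 64.17 cos 50.1° = 41.16 m/s; v_y0 = 64.17 sin 50.1° = 49.23 m/s.
With up positive and y = 0 at the ground: y(t) = 17.1 + (49.23) t − 4.900 t². Setting y = 0 and taking the positive root: t = [49.23 + √(49.23² + 2·9.80·17.1)] / 9.80 = (49.23 + 52.52) / 9.80 = 10.38 s.
Vertical velocity at impact: v_y = v_y0 − g t = 49.23 − 9.80 × 10.38 = −52.52 m/s.
Speed: |v| = √(vₓ² + v_y²) = √(41.16² + 52.52²) = 66.73 m/s.

66.73 m/s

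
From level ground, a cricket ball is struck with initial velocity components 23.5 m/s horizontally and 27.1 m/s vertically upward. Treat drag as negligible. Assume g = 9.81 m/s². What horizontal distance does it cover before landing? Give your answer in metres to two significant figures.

130 m

Flight time T = 2 v_y0 / g = 5.525 s.
Range: R = vₓ T = 23.50 × 5.525 = 129.8 m.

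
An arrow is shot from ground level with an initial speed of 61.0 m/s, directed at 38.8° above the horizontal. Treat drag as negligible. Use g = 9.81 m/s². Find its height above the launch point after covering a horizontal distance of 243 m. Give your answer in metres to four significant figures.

Horizontal component vₓ = 61.00 cos 38.8° = 47.54 m/s; vertical v_y0 = 61.00 sin 38.8° = 38.22 m/s.
Time to reach x = 243 m: t = x/vₓ = 243/47.54 = 5.112 s.
Height: y = v_y0 t − ½ g t² = 38.22 × 5.112 − 4.905 × 5.112² = 195.4 − 128.2 = 67.22 m.

67.22 m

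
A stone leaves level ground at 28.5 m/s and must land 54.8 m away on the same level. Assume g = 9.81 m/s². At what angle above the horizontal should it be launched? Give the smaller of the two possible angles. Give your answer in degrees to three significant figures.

20.7°

Level-ground range R = v₀² sin(2θ)/g ⇒ sin(2θ) = gR/v₀² = 9.81 × 54.8 / 28.5² = 0.6619.
2θ = 41.44° or 180° − 41.44° = 138.6°, so θ = 20.72° or 69.28°.
The smaller angle is 20.72°.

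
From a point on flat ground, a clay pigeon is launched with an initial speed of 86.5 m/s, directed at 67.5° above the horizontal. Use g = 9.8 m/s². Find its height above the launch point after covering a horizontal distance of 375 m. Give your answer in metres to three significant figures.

276 m

vₓ = 86.50 cos 67.5° = 33.10 m/s; v_y0 = 86.50 sin 67.5° = 79.92 m/s.
Time to reach x = 375 m: t = x/vₓ = 375/33.10 = 11.33 s.
Height: y = v_y0 t − ½ g t² = 79.92 × 11.33 − 4.900 × 11.33² = 905.3 − 628.9 = 276.5 m.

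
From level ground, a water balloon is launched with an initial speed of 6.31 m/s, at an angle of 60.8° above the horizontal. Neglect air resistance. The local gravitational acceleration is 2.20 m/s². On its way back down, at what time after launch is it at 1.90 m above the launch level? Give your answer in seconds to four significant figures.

4.635 s

Horizontal component vₓ = 6.310 cos 60.8° = 3.078 m/s; vertical v_y0 = 6.310 sin 60.8° = 5.508 m/s.
Set y = v_y0 t − ½ g t² = 1.90: 1.100 t² − 5.508 t + 1.90 = 0.
Quadratic formula: t = (5.508 ± √21.980) / 2.20 = (5.508 ± 4.688) / 2.20 → t = 0.3727 s or 4.635 s.
The descending-branch root is 4.635 s.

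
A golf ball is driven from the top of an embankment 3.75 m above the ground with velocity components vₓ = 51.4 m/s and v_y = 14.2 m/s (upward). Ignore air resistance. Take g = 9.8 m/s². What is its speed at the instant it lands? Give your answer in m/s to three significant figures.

54.0 m/s

Vertical motion (up positive, ground at y = 0): 4.900 t² − (14.20) t − 3.75 = 0, so t = (14.20 + √(14.20² + 2·9.80·3.75)) / 9.80 = (14.20 + 16.59) / 9.80 = 3.142 s.
Vertical velocity at impact: v_y = v_y0 − g t = 14.20 − 9.80 × 3.142 = −16.59 m/s.
Speed: |v| = √(vₓ² + v_y²) = √(51.40² + 16.59²) = 54.01 m/s.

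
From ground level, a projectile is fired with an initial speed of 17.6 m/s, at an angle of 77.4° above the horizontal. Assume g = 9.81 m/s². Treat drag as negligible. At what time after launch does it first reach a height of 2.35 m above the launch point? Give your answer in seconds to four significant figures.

Components: vₓ = 17.60 cos 77.4° = 3.839 m/s, v_y0 = 17.60 sin 77.4° = 17.18 m/s.
Height y(t) = 17.18 t − 4.905 t² = 2.35 gives 4.905 t² − 17.18 t + 2.35 = 0.
Quadratic formula: t = (17.18 ± √248.91) / 9.81 = (17.18 ± 15.78) / 9.81 → t = 0.1426 s or 3.359 s.
The first (ascending) time is 0.1426 s.

0.1426 s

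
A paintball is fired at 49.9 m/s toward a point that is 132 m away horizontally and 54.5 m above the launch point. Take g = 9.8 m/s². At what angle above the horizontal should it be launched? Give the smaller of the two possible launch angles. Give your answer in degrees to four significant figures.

Trajectory: y = x tanθ − g x² (1 + tan²θ)/(2v₀²). With x = 132, y = 54.5, v₀ = 49.9, g = 9.80:
34.29 tan²θ − 132 tanθ + (88.79) = 0.
tanθ = [132 ± √(132² − 4 × 34.29 × (88.79))] / (2 × 34.29) = (132 ± 72.43) / 68.58, giving tanθ = 0.8686 or 2.981.
θ = 40.98° or 71.46°; the smaller is 40.98°.

40.98°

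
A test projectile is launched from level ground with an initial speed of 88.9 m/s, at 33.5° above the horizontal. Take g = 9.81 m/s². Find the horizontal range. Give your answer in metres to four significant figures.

Resolve: vₓ = 88.90 cos 33.5° = 74.13 m/s and v_y0 = 88.90 sin 33.5° = 49.07 m/s.
Flight time T = 2 v_y0 / g = 10.00 s.
Range: R = vₓ T = 74.13 × 10.00 = 741.6 m.

741.6 m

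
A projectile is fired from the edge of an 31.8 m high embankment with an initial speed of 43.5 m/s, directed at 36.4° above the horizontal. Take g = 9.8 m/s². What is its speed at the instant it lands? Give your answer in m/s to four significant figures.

50.16 m/s

Horizontal component vₓ = 43.50 cos 36.4° = 35.01 m/s; vertical v_y0 = 43.50 sin 36.4° = 25.81 m/s.
With up positive and y = 0 at the ground: y(t) = 31.8 + (25.81) t − 4.900 t². Setting y = 0 and taking the positive root: t = [25.81 + √(25.81² + 2·9.80·31.8)] / 9.80 = (25.81 + 35.91) / 9.80 = 6.298 s.
Vertical velocity at impact: v_y = v_y0 − g t = 25.81 − 9.80 × 6.298 = −35.91 m/s.
Speed: |v| = √(vₓ² + v_y²) = √(35.01² + 35.91²) = 50.16 m/s.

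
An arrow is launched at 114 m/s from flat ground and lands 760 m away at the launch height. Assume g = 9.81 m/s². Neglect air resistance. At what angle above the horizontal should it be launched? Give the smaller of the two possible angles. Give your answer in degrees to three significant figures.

17.5°

From R = (v₀²/g) sin 2θ: sin 2θ = 9.81 × 760 / 12996 = 0.5737.
2θ = 35.01° or 180° − 35.01° = 145.0°, so θ = 17.50° or 72.50°.
The smaller angle is 17.50°.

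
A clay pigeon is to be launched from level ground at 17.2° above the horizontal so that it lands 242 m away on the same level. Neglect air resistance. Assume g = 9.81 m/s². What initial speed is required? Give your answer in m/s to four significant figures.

On level ground R = v₀² sin 2θ / g ⇒ v₀ = √(gR / sin 2θ).
v₀ = √(9.81 × 242 / sin 34.40°) = √(2374 / 0.5650) = √4202.1 = 64.82 m/s.

64.82 m/s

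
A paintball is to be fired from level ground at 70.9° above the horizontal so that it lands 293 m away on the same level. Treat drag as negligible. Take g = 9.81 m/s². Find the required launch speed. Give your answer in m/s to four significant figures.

On level ground R = v₀² sin 2θ / g ⇒ v₀ = √(gR / sin 2θ).
v₀ = √(9.81 × 293 / sin 141.8°) = √(2874 / 0.6184) = √4647.9 = 68.18 m/s.

68.18 m/s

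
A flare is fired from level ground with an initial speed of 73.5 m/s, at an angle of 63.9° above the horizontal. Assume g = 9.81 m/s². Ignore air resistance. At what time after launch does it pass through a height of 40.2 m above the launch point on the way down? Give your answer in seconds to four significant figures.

12.82 s

vₓ = 73.50 cos 63.9° = 32.34 m/s; v_y0 = 73.50 sin 63.9° = 66.01 m/s.
Set y = v_y0 t − ½ g t² = 40.2: 4.905 t² − 66.01 t + 40.2 = 0.
Quadratic formula: t = (66.01 ± √3567.9) / 9.81 = (66.01 ± 59.73) / 9.81 → t = 0.6394 s or 12.82 s.
The descending-branch root is 12.82 s.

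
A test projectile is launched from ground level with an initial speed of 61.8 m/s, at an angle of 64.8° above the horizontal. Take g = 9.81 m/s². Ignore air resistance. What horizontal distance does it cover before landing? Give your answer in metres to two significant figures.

300 m

Horizontal component vₓ = 61.80 cos 64.8° = 26.31 m/s; vertical v_y0 = 61.80 sin 64.8° = 55.92 m/s.
Flight time T = 2 v_y0 / g = 11.40 s.
Range: R = vₓ T = 26.31 × 11.40 = 300.0 m.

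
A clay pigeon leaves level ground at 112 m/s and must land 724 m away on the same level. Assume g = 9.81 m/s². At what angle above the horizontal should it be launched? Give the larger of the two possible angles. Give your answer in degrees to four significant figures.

72.76°

R = v₀² sin 2θ / g gives sin 2θ = gR/v₀² = 9.81·724/112² = 0.5662.
2θ = 34.49° or 180° − 34.49° = 145.5°, so θ = 17.24° or 72.76°.
The larger angle is 72.76°.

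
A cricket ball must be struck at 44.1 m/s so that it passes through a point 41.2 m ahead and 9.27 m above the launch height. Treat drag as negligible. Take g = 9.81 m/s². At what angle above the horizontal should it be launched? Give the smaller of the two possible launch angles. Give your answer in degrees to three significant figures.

Trajectory: y = x tanθ − g x² (1 + tan²θ)/(2v₀²). With x = 41.2, y = 9.27, v₀ = 44.1, g = 9.81:
4.281 tan²θ − 41.2 tanθ + (13.55) = 0.
tanθ = [41.2 ± √(41.2² − 4 × 4.281 × (13.55))] / (2 × 4.281) = (41.2 ± 38.28) / 8.562, giving tanθ = 0.3410 or 9.283.
θ = 18.83° or 83.85°; the smaller is 18.83°.

18.8°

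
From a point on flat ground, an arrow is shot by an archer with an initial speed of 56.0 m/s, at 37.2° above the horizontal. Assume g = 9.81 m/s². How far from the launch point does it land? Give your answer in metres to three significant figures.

308 m

Resolve: vₓ = 56.00 cos 37.2° = 44.61 m/s and v_y0 = 56.00 sin 37.2° = 33.86 m/s.
Time aloft: T = 2 v_y0 / g = 2 × 33.86 / 9.81 = 6.903 s.
Range: R = vₓ T = 44.61 × 6.903 = 307.9 m.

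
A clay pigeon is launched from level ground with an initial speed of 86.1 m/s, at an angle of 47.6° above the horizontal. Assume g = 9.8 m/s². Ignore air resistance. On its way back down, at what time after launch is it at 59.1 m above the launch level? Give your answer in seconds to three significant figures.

12.0 s

Resolve: vₓ = 86.10 cos 47.6° = 58.06 m/s and v_y0 = 86.10 sin 47.6° = 63.58 m/s.
Height y(t) = 63.58 t − 4.900 t² = 59.1 gives 4.900 t² − 63.58 t + 59.1 = 0.
t = [63.58 ± √(63.58² − 2·9.80·59.1)] / 9.80 = (63.58 ± 53.70) / 9.80, so t = 1.008 s or t = 11.97 s.
The descending-branch root is 11.97 s.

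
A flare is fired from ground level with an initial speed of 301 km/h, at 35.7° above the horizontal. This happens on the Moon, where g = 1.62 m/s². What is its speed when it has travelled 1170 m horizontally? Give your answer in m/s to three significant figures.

Convert: 301 km/h = 301/3.6 = 83.61 m/s.
Components: vₓ = 83.61 cos 35.7° = 67.90 m/s, v_y0 = 83.61 sin 35.7° = 48.79 m/s.
Time to reach x = 1170 m: t = x/vₓ = 1170/67.90 = 17.23 s.
Vertical velocity there: v_y = v_y0 − g t = 48.79 − 1.62 × 17.23 = 20.88 m/s.
Speed: √(vₓ² + v_y²) = √(67.90² + 20.88²) = 71.04 m/s.

71.0 m/s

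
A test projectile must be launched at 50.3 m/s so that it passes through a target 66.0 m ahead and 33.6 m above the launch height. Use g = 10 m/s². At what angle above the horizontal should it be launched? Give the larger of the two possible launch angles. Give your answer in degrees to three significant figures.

81.8°

Trajectory: y = x tanθ − g x² (1 + tan²θ)/(2v₀²). With x = 66.0, y = 33.6, v₀ = 50.3, g = 10.0:
8.608 tan²θ − 66.0 tanθ + (42.21) = 0.
tanθ = [66.0 ± √(66.0² − 4 × 8.608 × (42.21))] / (2 × 8.608) = (66.0 ± 53.88) / 17.22, giving tanθ = 0.7042 or 6.963.
θ = 35.15° or 81.83°; the larger is 81.83°.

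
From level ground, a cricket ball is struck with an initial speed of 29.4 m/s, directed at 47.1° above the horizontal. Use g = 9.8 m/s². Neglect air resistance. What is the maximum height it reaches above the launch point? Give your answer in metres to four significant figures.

23.66 m

Horizontal component vₓ = 29.40 cos 47.1° = 20.01 m/s; vertical v_y0 = 29.40 sin 47.1° = 21.54 m/s.
At the apex v_y = 0, so H = v_y0²/(2g) = 21.54²/19.60 = 23.66 m.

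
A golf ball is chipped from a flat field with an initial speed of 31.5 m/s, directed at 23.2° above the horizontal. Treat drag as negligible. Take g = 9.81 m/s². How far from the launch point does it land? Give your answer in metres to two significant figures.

73 m

Horizontal component vₓ = 31.50 cos 23.2° = 28.95 m/s; vertical v_y0 = 31.50 sin 23.2° = 12.41 m/s.
Time aloft: T = 2 v_y0 / g = 2 × 12.41 / 9.81 = 2.530 s.
Horizontal distance R = vₓ T = 28.95 × 2.530 = 73.25 m.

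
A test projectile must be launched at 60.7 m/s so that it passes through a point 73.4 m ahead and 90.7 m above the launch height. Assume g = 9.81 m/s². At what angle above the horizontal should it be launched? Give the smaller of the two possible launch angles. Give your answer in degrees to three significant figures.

57.6°

Trajectory: y = x tanθ − g x² (1 + tan²θ)/(2v₀²). With x = 73.4, y = 90.7, v₀ = 60.7, g = 9.81:
7.172 tan²θ − 73.4 tanθ + (97.87) = 0.
tanθ = [73.4 ± √(73.4² − 4 × 7.172 × (97.87))] / (2 × 7.172) = (73.4 ± 50.79) / 14.34, giving tanθ = 1.576 or 8.658.
θ = 57.61° or 83.41°; the smaller is 57.61°.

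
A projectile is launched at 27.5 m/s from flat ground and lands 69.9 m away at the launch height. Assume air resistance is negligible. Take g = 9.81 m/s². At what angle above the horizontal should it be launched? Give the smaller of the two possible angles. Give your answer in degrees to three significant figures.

32.5°

Level-ground range R = v₀² sin(2θ)/g ⇒ sin(2θ) = gR/v₀² = 9.81 × 69.9 / 27.5² = 0.9067.
2θ = 65.06° or 180° − 65.06° = 114.9°, so θ = 32.53° or 57.47°.
The smaller angle is 32.53°.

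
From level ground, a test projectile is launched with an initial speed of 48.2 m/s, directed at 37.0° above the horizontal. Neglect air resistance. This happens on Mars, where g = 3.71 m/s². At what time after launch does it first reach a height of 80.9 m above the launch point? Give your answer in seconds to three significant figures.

3.63 s

Horizontal component vₓ = 48.20 cos 37.0° = 38.49 m/s; vertical v_y0 = 48.20 sin 37.0° = 29.01 m/s.
Height y(t) = 29.01 t − 1.855 t² = 80.9 gives 1.855 t² − 29.01 t + 80.9 = 0.
Quadratic formula: t = (29.01 ± √241.16) / 3.71 = (29.01 ± 15.53) / 3.71 → t = 3.633 s or 12.00 s.
The first (ascending) time is 3.633 s.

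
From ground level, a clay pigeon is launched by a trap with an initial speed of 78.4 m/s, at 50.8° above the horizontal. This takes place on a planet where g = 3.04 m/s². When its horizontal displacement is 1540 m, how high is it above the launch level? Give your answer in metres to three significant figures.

420 m

Horizontal component vₓ = 78.40 cos 50.8° = 49.55 m/s; vertical v_y0 = 78.40 sin 50.8° = 60.76 m/s.
Time to reach x = 1540 m: t = x/vₓ = 1540/49.55 = 31.08 s.
Height: y = v_y0 t − ½ g t² = 60.76 × 31.08 − 1.520 × 31.08² = 1888 − 1468 = 420.0 m.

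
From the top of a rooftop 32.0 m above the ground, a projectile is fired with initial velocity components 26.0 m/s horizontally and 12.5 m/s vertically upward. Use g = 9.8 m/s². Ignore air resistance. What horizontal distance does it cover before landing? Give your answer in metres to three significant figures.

The projectile lands when y = 32.0 + (12.50) t − ½·9.80·t² = 0. Positive root: t = (12.50 + √(12.50² + 2·9.80·32.0)) / 9.80 = (12.50 + 27.99) / 9.80 = 4.132 s.
Horizontal distance: R = vₓ t = 26.00 × 4.132 = 107.4 m.

107 m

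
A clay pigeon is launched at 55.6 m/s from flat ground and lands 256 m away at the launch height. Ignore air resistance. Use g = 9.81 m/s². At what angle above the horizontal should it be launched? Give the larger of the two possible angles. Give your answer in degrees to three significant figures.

R = v₀² sin 2θ / g gives sin 2θ = gR/v₀² = 9.81·256/55.6² = 0.8124.
2θ = 54.33° or 180° − 54.33° = 125.7°, so θ = 27.16° or 62.84°.
The larger angle is 62.84°.

62.8°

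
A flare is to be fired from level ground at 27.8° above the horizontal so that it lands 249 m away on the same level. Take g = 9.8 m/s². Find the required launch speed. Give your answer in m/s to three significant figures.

54.4 m/s

On level ground R = v₀² sin 2θ / g ⇒ v₀ = √(gR / sin 2θ).
v₀ = √(9.80 × 249 / sin 55.60°) = √(2440 / 0.8251) = √2957.4 = 54.38 m/s.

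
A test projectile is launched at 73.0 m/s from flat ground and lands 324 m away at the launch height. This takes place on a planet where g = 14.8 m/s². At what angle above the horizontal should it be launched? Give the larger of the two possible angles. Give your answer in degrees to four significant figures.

57.93°

Level-ground range R = v₀² sin(2θ)/g ⇒ sin(2θ) = gR/v₀² = 14.8 × 324 / 73.0² = 0.8998.
2θ = 64.14° or 180° − 64.14° = 115.9°, so θ = 32.07° or 57.93°.
The larger angle is 57.93°.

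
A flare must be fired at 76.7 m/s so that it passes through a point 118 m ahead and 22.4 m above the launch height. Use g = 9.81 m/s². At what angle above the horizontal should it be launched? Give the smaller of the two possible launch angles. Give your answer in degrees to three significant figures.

16.5°

Trajectory: y = x tanθ − g x² (1 + tan²θ)/(2v₀²). With x = 118, y = 22.4, v₀ = 76.7, g = 9.81:
11.61 tan²θ − 118 tanθ + (34.01) = 0.
tanθ = [118 ± √(118² − 4 × 11.61 × (34.01))] / (2 × 11.61) = (118 ± 111.1) / 23.22, giving tanθ = 0.2969 or 9.867.
θ = 16.54° or 84.21°; the smaller is 16.54°.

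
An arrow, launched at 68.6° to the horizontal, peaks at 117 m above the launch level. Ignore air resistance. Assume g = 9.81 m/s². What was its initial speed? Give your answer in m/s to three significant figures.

51.5 m/s

At the peak v_y = 0, so v_y0 = √(2gH) = √(2 × 9.81 × 117) = 47.91 m/s.
v_y0 = v₀ sin θ ⇒ v₀ = 47.91 / sin 68.6° = 51.46 m/s.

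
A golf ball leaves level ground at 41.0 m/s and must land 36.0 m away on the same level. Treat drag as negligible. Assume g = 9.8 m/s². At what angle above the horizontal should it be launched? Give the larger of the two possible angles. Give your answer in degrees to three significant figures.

83.9°

From R = (v₀²/g) sin 2θ: sin 2θ = 9.80 × 36.0 / 1681.0 = 0.2099.
2θ = 12.12° or 180° − 12.12° = 167.9°, so θ = 6.058° or 83.94°.
The larger angle is 83.94°.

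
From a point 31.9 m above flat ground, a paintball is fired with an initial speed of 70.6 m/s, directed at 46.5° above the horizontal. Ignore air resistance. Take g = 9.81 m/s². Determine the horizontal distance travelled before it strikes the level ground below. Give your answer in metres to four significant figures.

Horizontal component vₓ = 70.60 cos 46.5° = 48.60 m/s; vertical v_y0 = 70.60 sin 46.5° = 51.21 m/s.
Vertical motion (up positive, ground at y = 0): 4.905 t² − (51.21) t − 31.9 = 0, so t = (51.21 + √(51.21² + 2·9.81·31.9)) / 9.81 = (51.21 + 57.00) / 9.81 = 11.03 s.
Horizontal distance: R = vₓ t = 48.60 × 11.03 = 536.0 m.

536.0 m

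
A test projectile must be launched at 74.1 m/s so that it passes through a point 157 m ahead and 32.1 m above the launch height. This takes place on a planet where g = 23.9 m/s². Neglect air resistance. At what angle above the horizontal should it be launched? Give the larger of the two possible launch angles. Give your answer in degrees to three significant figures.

Trajectory: y = x tanθ − g x² (1 + tan²θ)/(2v₀²). With x = 157, y = 32.1, v₀ = 74.1, g = 23.9:
53.65 tan²θ − 157 tanθ + (85.75) = 0.
tanθ = [157 ± √(157² − 4 × 53.65 × (85.75))] / (2 × 53.65) = (157 ± 79.06) / 107.3, giving tanθ = 0.7265 or 2.200.
θ = 36.00° or 65.56°; the larger is 65.56°.

65.6°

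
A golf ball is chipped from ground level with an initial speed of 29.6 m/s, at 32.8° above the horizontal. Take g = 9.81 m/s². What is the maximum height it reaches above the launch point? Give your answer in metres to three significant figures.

13.1 m

Components: vₓ = 29.60 cos 32.8° = 24.88 m/s, v_y0 = 29.60 sin 32.8° = 16.03 m/s.
Peak height H = v_y0² / (2g) = 257.11 / 19.62 = 13.10 m.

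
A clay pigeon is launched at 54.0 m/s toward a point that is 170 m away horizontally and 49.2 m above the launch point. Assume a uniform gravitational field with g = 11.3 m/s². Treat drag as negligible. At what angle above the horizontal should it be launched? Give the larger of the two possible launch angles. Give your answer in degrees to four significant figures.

65.26°

Trajectory: y = x tanθ − g x² (1 + tan²θ)/(2v₀²). With x = 170, y = 49.2, v₀ = 54.0, g = 11.3:
56.00 tan²θ − 170 tanθ + (105.2) = 0.
tanθ = [170 ± √(170² − 4 × 56.00 × (105.2))] / (2 × 56.00) = (170 ± 73.06) / 112.0, giving tanθ = 0.8656 or 2.170.
θ = 40.88° or 65.26°; the larger is 65.26°.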